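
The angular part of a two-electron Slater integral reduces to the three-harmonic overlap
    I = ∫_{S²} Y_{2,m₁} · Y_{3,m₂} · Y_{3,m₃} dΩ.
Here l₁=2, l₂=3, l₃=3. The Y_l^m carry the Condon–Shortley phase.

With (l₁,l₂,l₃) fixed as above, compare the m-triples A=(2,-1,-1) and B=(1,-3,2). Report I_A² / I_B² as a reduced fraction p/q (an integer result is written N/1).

24/25

l's match ⇒ only the (l;m) 3-j factors differ between A and B.
A: triangle coeff Δ(2,3,3) = 1/3780; Σ_t [0,0]: t=0:+1/16 = 1/16; (3j)²=2/35 [(2 3 3; 2 -1 -1)], sign=+1
B: triangle coeff Δ(2,3,3) = 1/3780; Σ_t [0,0]: t=0:+1/48 = 1/48; (3j)²=5/84 [(2 3 3; 1 -3 2)], sign=-1
I_A²/I_B² = (2/35)/(5/84) = 24/25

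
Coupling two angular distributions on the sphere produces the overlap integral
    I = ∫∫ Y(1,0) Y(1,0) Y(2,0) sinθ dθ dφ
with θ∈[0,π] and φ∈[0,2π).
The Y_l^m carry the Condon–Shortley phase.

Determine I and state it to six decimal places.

0.252313

Rules hold: Σm=0, L=4 even, 0≤2≤2.
N = 3·3·5 = 45
Δ = 0!·2!·2!/5! = 1/30
Racah Σ t=0..0: t=0:+1/1 = 1/1
⇒ 3j(1 1 2; 0 0 0)² = 2/15, sgn +1
(m-triple is (0,0,0) — same symbol as above.)
4πI² = N·(3j₀)²·(3jₘ)² = 4/5
I = +1·√(0.8/4π) = 0.25231325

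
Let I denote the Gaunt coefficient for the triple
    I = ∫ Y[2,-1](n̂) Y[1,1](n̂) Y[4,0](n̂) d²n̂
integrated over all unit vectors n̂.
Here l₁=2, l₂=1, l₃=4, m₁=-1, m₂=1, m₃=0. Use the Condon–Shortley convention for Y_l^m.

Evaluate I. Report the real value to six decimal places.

0.000000

|2−1|≤4≤2+1 violated ⇒ I = 0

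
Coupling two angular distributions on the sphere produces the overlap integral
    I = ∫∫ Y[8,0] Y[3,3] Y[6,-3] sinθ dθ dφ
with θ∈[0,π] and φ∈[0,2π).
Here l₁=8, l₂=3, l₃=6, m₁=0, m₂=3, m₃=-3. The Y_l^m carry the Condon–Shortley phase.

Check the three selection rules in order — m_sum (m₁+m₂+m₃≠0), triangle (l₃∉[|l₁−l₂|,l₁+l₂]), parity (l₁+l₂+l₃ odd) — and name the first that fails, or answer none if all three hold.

m₁+m₂+m₃ = 0 + 3 − 3 = 0  ✓
triangle: |8−3|=5 ≤ l₃=6 ≤ 8+3=11  ✓
parity: l₁+l₂+l₃ = 17 is odd  ✗

parity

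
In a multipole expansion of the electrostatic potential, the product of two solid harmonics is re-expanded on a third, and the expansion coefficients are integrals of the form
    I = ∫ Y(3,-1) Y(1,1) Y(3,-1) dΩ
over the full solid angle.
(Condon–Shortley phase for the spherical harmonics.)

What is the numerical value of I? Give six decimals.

-1 + 1 − 1 = -1 ≠ 0: azimuthal integral kills it; I = 0

0.000000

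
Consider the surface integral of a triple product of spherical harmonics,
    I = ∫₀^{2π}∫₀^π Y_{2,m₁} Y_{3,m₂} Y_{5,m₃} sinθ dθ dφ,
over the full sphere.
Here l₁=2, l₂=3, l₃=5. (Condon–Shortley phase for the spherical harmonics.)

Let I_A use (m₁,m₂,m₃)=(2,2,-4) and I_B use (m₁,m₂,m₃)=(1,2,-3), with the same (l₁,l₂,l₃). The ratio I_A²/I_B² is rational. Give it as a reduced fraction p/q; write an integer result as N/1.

Same 2,3,5: normalisation and zero-m 3j drop out of the ratio.
A: Δ: 0! 4! 6! / 11! → 1/2310; sum: t=0:+1/2880 = 1/2880; 3j²(2 3 5; 2 2 -4) = Δ·Π!·Σ² = 3/55  (sign -1)
B: Δ: 0! 4! 6! / 11! → 1/2310; sum: t=0:+1/720 = 1/720; 3j²(2 3 5; 1 2 -3) = Δ·Π!·Σ² = 8/165  (sign +1)
I_A²/I_B² = (3/55)/(8/165) = 9/8

9/8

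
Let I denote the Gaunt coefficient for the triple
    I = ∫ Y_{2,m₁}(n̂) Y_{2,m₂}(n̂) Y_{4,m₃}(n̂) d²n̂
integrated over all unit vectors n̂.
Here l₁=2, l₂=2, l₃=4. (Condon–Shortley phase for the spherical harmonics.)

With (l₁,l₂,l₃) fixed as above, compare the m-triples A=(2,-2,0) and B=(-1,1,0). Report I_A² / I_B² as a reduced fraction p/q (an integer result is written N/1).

Same 2,2,4: normalisation and zero-m 3j drop out of the ratio.
A: Δ: 0! 4! 4! / 9! → 1/630; sum: t=0:+1/576 = 1/576; 3j²(2 2 4; 2 -2 0) = Δ·Π!·Σ² = 1/630  (sign +1)
B: Δ: 0! 4! 4! / 9! → 1/630; sum: t=0:+1/36 = 1/36; 3j²(2 2 4; -1 1 0) = Δ·Π!·Σ² = 8/315  (sign +1)
I_A²/I_B² = (1/630)/(8/315) = 1/16

1/16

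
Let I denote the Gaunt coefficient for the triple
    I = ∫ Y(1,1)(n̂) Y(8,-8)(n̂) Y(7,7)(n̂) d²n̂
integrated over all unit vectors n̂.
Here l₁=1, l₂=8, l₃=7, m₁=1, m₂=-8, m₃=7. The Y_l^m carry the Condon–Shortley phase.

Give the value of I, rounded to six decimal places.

Rules hold: Σm=0, L=16 even, 7≤7≤9.
N = 3·17·15 = 765
Δ = 2!·0!·14!/17! = 1/2040
Racah Σ t=1..1: t=1:−1/25401600 = -1/25401600
⇒ 3j(1 8 7; 0 0 0)² = 8/255, sgn +1
Racah Σ t=0..0: t=0:+1/174356582400 = 1/174356582400
⇒ 3j(1 8 7; 1 -8 7)² = 1/17, sgn +1
4πI² = N·(3j₀)²·(3jₘ)² = 24/17
I = +1·√(1.41176/4π) = 0.33517856

0.335179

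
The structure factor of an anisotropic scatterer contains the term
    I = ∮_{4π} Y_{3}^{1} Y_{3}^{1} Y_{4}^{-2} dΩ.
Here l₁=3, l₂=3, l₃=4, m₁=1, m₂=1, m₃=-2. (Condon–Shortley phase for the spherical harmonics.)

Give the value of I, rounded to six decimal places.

0.162193

Checks pass: Σm=0; 10 even; l₃=4∈[0,6].
(2·3+1)(2·3+1)(2·4+1) = 441
Δ: 2! 4! 4! / 11! → 1/34650
sum: t=0:+1/72 t=1:−1/16 t=2:+1/72 = -5/144
3j²(3 3 4; 0 0 0) = Δ·Π!·Σ² = 2/77  (sign -1)
sum: t=0:+1/192 t=1:−1/36 t=2:+1/192 = -5/288
3j²(3 3 4; 1 1 -2) = Δ·Π!·Σ² = 20/693  (sign -1)
combine: 4πI² = 441·2/77·20/693 = 40/121
take √, sign +1: I = 0.16219310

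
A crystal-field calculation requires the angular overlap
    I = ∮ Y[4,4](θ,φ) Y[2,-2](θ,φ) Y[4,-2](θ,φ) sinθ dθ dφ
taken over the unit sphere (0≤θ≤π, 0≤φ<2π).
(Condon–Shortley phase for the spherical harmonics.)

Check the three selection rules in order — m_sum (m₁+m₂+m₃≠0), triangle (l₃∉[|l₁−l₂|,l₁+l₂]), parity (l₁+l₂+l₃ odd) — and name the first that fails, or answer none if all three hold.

none

azimuthal sum: 4 − 2 − 2 = 0  ✓
2 ≤ 4 ≤ 6 (triangle on l)  ✓
L = 4 + 2 + 4 = 10 (even)  ✓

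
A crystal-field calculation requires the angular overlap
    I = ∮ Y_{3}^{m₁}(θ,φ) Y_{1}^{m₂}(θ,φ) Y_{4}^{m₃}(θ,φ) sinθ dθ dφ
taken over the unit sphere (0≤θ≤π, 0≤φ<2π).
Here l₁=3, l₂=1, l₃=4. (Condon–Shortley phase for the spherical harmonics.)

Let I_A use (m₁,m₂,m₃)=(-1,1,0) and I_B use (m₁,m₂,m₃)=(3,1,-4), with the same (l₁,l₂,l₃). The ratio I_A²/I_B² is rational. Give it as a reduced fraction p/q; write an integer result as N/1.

3/14

l's match ⇒ only the (l;m) 3-j factors differ between A and B.
A: triangle coeff Δ(3,1,4) = 1/252; Σ_t [0,0]: t=0:+1/96 = 1/96; (3j)²=1/42 [(3 1 4; -1 1 0)], sign=+1
B: triangle coeff Δ(3,1,4) = 1/252; Σ_t [0,0]: t=0:+1/1440 = 1/1440; (3j)²=1/9 [(3 1 4; 3 1 -4)], sign=+1
I_A²/I_B² = (1/42)/(1/9) = 3/14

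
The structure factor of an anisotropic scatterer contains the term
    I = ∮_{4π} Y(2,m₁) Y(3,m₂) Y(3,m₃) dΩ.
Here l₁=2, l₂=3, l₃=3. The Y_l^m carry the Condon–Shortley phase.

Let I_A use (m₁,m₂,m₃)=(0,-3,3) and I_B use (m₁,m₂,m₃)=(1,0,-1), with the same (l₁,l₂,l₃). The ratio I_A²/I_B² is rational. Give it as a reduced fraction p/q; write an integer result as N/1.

Same 2,3,3: normalisation and zero-m 3j drop out of the ratio.
A: Δ: 2! 2! 4! / 9! → 1/3780; sum: t=0:+1/96 = 1/96; 3j²(2 3 3; 0 -3 3) = Δ·Π!·Σ² = 5/84  (sign +1)
B: Δ: 2! 2! 4! / 9! → 1/3780; sum: t=0:+1/12 t=1:−1/8 = -1/24; 3j²(2 3 3; 1 0 -1) = Δ·Π!·Σ² = 1/210  (sign -1)
I_A²/I_B² = (5/84)/(1/210) = 25/2

25/2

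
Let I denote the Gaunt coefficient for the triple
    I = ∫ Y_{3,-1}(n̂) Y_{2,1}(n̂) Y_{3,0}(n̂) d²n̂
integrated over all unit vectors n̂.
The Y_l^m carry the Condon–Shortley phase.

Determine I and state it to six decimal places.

-0.059471

m-sum 0 ✓  L=8 even ✓  1≤3≤5 ✓
Π(2lᵢ+1) = 7×5×7 = 245
triangle coeff Δ(3,2,3) = 1/3780
Σ_t [0,2]: t=0:+1/24 t=1:−1/4 t=2:+1/24 = -1/6
(3j)²=4/105 [(3 2 3; 0 0 0)], sign=+1
Σ_t [1,2]: t=1:−1/12 t=2:+1/8 = 1/24
(3j)²=1/210 [(3 2 3; -1 1 0)], sign=-1
⇒ 4πI² = 2/45
I = (-1)√(2/45/(4π)) = -0.05947080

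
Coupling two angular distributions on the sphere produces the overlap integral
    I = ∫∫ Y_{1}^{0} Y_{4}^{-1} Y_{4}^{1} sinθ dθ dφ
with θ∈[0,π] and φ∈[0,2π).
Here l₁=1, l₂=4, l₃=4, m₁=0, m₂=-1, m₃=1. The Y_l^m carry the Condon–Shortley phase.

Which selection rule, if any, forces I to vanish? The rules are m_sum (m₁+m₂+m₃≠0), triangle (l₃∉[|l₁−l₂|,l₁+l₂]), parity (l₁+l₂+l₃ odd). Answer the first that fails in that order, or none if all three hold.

Σmᵢ = 0  ✓
l₃∈[|l₁−l₂|,l₁+l₂]=[3,5], have l₃=4  ✓
Σlᵢ = 9 ⇒ odd  ✗

parity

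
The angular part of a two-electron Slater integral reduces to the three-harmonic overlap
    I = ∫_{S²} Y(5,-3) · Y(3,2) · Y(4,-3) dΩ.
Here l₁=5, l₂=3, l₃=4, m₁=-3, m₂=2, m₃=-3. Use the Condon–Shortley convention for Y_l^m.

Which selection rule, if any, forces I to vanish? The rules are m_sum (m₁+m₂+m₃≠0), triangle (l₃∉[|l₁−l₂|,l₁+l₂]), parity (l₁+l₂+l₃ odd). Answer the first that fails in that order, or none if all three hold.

azimuthal sum: -3 + 2 − 3 = -4  ✗
2 ≤ 4 ≤ 8 (triangle on l)
L = 5 + 3 + 4 = 12 (even)

m_sum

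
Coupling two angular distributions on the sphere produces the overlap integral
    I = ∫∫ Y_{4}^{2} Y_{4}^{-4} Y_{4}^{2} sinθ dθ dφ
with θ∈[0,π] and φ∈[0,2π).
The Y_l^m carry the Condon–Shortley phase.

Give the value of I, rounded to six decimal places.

Rules hold: Σm=0, L=12 even, 0≤4≤8.
N = 9·9·9 = 729
Δ = 4!·4!·4!/13! = 1/450450
Racah Σ t=0..4: t=0:+1/13824 t=1:−1/216 t=2:+1/64 t=3:−1/216 t=4:+1/13824 = 5/768
⇒ 3j(4 4 4; 0 0 0)² = 18/1001, sgn +1
Racah Σ t=0..0: t=0:+1/2304 = 1/2304
⇒ 3j(4 4 4; 2 -4 2)² = 5/143, sgn +1
4πI² = N·(3j₀)²·(3jₘ)² = 65610/143143
I = +1·√(0.458353/4π) = 0.19098314

0.190983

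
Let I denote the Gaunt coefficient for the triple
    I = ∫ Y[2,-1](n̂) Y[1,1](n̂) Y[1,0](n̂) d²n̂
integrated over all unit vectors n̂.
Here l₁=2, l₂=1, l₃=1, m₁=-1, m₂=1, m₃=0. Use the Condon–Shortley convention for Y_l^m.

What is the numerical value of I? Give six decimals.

m-sum 0 ✓  L=4 even ✓  1≤1≤3 ✓
Π(2lᵢ+1) = 5×3×3 = 45
triangle coeff Δ(2,1,1) = 1/30
Σ_t [1,1]: t=1:−1/1 = -1/1
(3j)²=2/15 [(2 1 1; 0 0 0)], sign=+1
Σ_t [2,2]: t=2:+1/2 = 1/2
(3j)²=1/10 [(2 1 1; -1 1 0)], sign=-1
⇒ 4πI² = 3/5
I = (-1)√(3/5/(4π)) = -0.21850969

-0.218510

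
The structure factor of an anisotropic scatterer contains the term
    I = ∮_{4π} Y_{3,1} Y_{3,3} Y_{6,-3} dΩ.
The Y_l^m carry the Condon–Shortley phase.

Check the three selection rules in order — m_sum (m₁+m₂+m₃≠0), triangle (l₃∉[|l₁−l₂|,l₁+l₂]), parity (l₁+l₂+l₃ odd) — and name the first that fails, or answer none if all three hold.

m_sum

Σmᵢ = 1  ✗
l₃∈[|l₁−l₂|,l₁+l₂]=[0,6], have l₃=6
Σlᵢ = 12 ⇒ even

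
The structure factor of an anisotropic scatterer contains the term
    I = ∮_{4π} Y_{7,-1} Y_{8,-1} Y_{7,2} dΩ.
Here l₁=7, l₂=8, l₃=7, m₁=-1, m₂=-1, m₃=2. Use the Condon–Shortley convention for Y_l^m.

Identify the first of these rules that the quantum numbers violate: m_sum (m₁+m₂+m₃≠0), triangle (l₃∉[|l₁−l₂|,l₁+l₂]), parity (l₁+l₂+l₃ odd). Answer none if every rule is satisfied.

none

Σmᵢ = 0  ✓
l₃∈[|l₁−l₂|,l₁+l₂]=[1,15], have l₃=7  ✓
Σlᵢ = 22 ⇒ even  ✓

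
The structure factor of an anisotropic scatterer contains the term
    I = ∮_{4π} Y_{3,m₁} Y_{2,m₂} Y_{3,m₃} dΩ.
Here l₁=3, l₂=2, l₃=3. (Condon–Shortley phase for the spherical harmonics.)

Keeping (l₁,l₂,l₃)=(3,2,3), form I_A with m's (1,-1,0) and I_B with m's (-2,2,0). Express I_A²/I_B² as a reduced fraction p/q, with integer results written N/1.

l's match ⇒ only the (l;m) 3-j factors differ between A and B.
A: triangle coeff Δ(3,2,3) = 1/3780; Σ_t [0,1]: t=0:+1/8 t=1:−1/12 = 1/24; (3j)²=1/210 [(3 2 3; 1 -1 0)], sign=-1
B: triangle coeff Δ(3,2,3) = 1/3780; Σ_t [2,2]: t=2:+1/24 = 1/24; (3j)²=1/21 [(3 2 3; -2 2 0)], sign=-1
I_A²/I_B² = (1/210)/(1/21) = 1/10

1/10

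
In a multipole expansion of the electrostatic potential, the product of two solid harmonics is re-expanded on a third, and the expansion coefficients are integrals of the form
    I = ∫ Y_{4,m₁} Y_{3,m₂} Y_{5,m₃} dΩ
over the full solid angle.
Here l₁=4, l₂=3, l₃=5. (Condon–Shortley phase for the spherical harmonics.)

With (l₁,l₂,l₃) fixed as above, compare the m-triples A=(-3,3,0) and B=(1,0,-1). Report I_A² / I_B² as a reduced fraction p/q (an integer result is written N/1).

l's match ⇒ only the (l;m) 3-j factors differ between A and B.
A: triangle coeff Δ(4,3,5) = 1/180180; Σ_t [2,2]: t=2:+1/5760 = 1/5760; (3j)²=5/572 [(4 3 5; -3 3 0)], sign=-1
B: triangle coeff Δ(4,3,5) = 1/180180; Σ_t [0,2]: t=0:+1/432 t=1:−1/192 t=2:+1/1440 = -19/8640; (3j)²=361/30030 [(4 3 5; 1 0 -1)], sign=-1
I_A²/I_B² = (5/572)/(361/30030) = 525/722

525/722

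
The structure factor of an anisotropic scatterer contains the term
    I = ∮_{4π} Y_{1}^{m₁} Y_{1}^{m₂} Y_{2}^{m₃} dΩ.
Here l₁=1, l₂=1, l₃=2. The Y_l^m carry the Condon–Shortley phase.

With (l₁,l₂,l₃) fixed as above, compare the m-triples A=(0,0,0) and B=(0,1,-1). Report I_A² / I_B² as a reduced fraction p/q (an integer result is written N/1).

4/3

l's match ⇒ only the (l;m) 3-j factors differ between A and B.
A: triangle coeff Δ(1,1,2) = 1/30; Σ_t [0,0]: t=0:+1/1 = 1/1; (3j)²=2/15 [(1 1 2; 0 0 0)], sign=+1
B: triangle coeff Δ(1,1,2) = 1/30; Σ_t [0,0]: t=0:+1/2 = 1/2; (3j)²=1/10 [(1 1 2; 0 1 -1)], sign=-1
I_A²/I_B² = (2/15)/(1/10) = 4/3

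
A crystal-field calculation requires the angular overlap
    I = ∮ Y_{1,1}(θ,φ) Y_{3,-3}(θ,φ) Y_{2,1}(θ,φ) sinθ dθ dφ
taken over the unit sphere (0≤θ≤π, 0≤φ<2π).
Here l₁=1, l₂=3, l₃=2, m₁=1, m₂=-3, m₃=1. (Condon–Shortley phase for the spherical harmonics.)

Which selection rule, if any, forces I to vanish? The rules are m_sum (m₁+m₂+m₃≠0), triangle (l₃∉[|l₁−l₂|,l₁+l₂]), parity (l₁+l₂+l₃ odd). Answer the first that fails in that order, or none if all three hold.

azimuthal sum: 1 − 3 + 1 = -1  ✗
2 ≤ 2 ≤ 4 (triangle on l)
L = 1 + 3 + 2 = 6 (even)

m_sum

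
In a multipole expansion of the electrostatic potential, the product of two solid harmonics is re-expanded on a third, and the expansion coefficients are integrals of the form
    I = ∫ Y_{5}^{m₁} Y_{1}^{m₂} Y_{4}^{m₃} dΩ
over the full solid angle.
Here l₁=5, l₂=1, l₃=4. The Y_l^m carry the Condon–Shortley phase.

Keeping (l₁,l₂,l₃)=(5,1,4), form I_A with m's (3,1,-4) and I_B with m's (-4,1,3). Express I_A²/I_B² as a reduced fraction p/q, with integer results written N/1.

1/36

Shared (l₁,l₂,l₃)=(5,1,4): N and (l;000)² cancel in I_A²/I_B².
A: Δ = 2!·8!·0!/11! = 1/495; Racah Σ t=2..2: t=2:+1/80640 = 1/80640; ⇒ 3j(5 1 4; 3 1 -4)² = 1/495, sgn +1
B: Δ = 2!·8!·0!/11! = 1/495; Racah Σ t=2..2: t=2:+1/10080 = 1/10080; ⇒ 3j(5 1 4; -4 1 3)² = 4/55, sgn -1
I_A²/I_B² = (1/495)/(4/55) = 1/36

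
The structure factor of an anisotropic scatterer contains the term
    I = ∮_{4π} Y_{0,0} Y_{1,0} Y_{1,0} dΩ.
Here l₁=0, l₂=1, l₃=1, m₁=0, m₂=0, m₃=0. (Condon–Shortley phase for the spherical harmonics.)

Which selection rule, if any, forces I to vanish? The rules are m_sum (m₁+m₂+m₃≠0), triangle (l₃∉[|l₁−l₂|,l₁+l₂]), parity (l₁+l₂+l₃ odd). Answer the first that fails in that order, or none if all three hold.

none

Σmᵢ = 0  ✓
l₃∈[|l₁−l₂|,l₁+l₂]=[1,1], have l₃=1  ✓
Σlᵢ = 2 ⇒ even  ✓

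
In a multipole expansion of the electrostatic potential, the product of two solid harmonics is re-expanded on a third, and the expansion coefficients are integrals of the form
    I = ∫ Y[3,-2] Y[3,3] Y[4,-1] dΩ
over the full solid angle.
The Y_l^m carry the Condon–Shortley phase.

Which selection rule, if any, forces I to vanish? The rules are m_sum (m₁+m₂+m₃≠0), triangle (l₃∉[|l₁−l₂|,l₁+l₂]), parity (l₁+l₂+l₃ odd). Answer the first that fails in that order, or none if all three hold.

Σmᵢ = 0  ✓
l₃∈[|l₁−l₂|,l₁+l₂]=[0,6], have l₃=4  ✓
Σlᵢ = 10 ⇒ even  ✓

none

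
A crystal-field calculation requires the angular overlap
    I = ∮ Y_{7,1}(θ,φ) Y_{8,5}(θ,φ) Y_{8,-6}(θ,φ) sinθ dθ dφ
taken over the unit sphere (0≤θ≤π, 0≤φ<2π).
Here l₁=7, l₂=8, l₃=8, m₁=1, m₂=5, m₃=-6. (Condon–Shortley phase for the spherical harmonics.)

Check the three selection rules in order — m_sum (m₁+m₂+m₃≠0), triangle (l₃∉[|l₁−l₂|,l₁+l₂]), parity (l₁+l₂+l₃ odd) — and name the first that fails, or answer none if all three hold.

m₁+m₂+m₃ = 1 + 5 − 6 = 0  ✓
triangle: |7−8|=1 ≤ l₃=8 ≤ 7+8=15  ✓
parity: l₁+l₂+l₃ = 23 is odd  ✗

parity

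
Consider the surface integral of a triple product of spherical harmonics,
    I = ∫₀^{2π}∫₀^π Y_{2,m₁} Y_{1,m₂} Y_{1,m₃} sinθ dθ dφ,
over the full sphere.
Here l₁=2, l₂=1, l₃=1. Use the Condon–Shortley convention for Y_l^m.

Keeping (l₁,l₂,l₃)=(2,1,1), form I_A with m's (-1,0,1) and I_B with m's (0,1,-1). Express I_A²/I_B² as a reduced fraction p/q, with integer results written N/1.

3/1

l's match ⇒ only the (l;m) 3-j factors differ between A and B.
A: triangle coeff Δ(2,1,1) = 1/30; Σ_t [1,1]: t=1:−1/2 = -1/2; (3j)²=1/10 [(2 1 1; -1 0 1)], sign=-1
B: triangle coeff Δ(2,1,1) = 1/30; Σ_t [2,2]: t=2:+1/4 = 1/4; (3j)²=1/30 [(2 1 1; 0 1 -1)], sign=+1
I_A²/I_B² = (1/10)/(1/30) = 3/1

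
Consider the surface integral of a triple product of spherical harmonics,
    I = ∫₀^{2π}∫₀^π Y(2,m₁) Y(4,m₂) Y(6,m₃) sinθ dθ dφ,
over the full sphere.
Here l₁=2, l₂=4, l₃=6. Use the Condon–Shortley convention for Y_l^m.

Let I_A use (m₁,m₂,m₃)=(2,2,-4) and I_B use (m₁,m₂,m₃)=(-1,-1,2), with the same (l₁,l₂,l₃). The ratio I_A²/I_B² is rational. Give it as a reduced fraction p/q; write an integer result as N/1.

Shared (l₁,l₂,l₃)=(2,4,6): N and (l;000)² cancel in I_A²/I_B².
A: Δ = 0!·4!·8!/13! = 1/6435; Racah Σ t=0..0: t=0:+1/34560 = 1/34560; ⇒ 3j(2 4 6; 2 2 -4)² = 14/429, sgn +1
B: Δ = 0!·4!·8!/13! = 1/6435; Racah Σ t=0..0: t=0:+1/4320 = 1/4320; ⇒ 3j(2 4 6; -1 -1 2)² = 224/6435, sgn +1
I_A²/I_B² = (14/429)/(224/6435) = 15/16

15/16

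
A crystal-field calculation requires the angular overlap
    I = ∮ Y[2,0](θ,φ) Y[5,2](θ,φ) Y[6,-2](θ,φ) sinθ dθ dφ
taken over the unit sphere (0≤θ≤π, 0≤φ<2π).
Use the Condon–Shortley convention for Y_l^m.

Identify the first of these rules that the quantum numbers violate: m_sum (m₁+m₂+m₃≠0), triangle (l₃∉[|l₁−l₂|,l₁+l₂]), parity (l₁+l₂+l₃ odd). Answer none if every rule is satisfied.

parity

azimuthal sum: 0 + 2 − 2 = 0  ✓
3 ≤ 6 ≤ 7 (triangle on l)  ✓
L = 2 + 5 + 6 = 13 (odd)  ✗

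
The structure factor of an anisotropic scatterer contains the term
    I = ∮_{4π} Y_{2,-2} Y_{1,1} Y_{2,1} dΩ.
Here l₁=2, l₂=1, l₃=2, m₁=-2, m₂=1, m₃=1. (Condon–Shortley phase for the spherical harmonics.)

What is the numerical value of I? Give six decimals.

Σlᵢ=5 odd — θ-integrand is odd under cosθ→−cosθ; I=0

0.000000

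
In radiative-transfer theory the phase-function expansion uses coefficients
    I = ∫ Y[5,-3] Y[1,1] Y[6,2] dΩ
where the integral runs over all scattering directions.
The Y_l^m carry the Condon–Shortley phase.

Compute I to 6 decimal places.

m-sum 0 ✓  L=12 even ✓  4≤6≤6 ✓
Π(2lᵢ+1) = 11×3×13 = 429
triangle coeff Δ(5,1,6) = 1/858
Σ_t [0,0]: t=0:+1/14400 = 1/14400
(3j)²=6/143 [(5 1 6; 0 0 0)], sign=+1
Σ_t [0,0]: t=0:+1/161280 = 1/161280
(3j)²=1/143 [(5 1 6; -3 1 2)], sign=+1
⇒ 4πI² = 18/143
I = (+1)√(18/143/(4π)) = 0.10008369

0.100084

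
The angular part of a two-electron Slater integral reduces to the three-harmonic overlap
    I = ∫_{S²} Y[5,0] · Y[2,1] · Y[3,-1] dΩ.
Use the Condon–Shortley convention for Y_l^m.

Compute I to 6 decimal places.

m-sum 0 ✓  L=10 even ✓  3≤3≤7 ✓
Π(2lᵢ+1) = 11×5×7 = 385
triangle coeff Δ(5,2,3) = 1/2310
Σ_t [2,2]: t=2:+1/144 = 1/144
(3j)²=10/231 [(5 2 3; 0 0 0)], sign=-1
Σ_t [3,3]: t=3:−1/288 = -1/288
(3j)²=5/231 [(5 2 3; 0 1 -1)], sign=-1
⇒ 4πI² = 250/693
I = (+1)√(250/693/(4π)) = 0.16943318

0.169433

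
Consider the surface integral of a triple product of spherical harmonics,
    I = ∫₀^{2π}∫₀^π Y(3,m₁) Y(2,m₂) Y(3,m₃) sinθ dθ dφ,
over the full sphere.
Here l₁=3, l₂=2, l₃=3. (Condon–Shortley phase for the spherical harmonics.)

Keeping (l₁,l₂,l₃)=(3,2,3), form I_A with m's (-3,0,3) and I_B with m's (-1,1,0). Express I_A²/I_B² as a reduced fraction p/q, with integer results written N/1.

25/2

l's match ⇒ only the (l;m) 3-j factors differ between A and B.
A: triangle coeff Δ(3,2,3) = 1/3780; Σ_t [2,2]: t=2:+1/96 = 1/96; (3j)²=5/84 [(3 2 3; -3 0 3)], sign=+1
B: triangle coeff Δ(3,2,3) = 1/3780; Σ_t [1,2]: t=1:−1/12 t=2:+1/8 = 1/24; (3j)²=1/210 [(3 2 3; -1 1 0)], sign=-1
I_A²/I_B² = (5/84)/(1/210) = 25/2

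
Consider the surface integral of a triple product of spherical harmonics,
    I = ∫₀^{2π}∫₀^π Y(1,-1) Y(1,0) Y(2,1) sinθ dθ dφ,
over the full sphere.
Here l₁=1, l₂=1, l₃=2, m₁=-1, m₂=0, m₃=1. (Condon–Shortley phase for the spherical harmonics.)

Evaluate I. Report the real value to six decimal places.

-0.218510

Checks pass: Σm=0; 4 even; l₃=2∈[0,2].
(2·1+1)(2·1+1)(2·2+1) = 45
Δ: 0! 2! 2! / 5! → 1/30
sum: t=0:+1/1 = 1/1
3j²(1 1 2; 0 0 0) = Δ·Π!·Σ² = 2/15  (sign +1)
sum: t=0:+1/2 = 1/2
3j²(1 1 2; -1 0 1) = Δ·Π!·Σ² = 1/10  (sign -1)
combine: 4πI² = 45·2/15·1/10 = 3/5
take √, sign -1: I = -0.21850969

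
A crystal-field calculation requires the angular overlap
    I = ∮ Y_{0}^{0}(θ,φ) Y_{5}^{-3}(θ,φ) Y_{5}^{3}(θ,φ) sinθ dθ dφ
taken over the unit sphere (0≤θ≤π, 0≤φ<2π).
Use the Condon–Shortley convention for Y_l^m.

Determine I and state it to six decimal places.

m-sum 0 ✓  L=10 even ✓  5≤5≤5 ✓
Π(2lᵢ+1) = 1×11×11 = 121
triangle coeff Δ(0,5,5) = 1/11
Σ_t [0,0]: t=0:+1/14400 = 1/14400
(3j)²=1/11 [(0 5 5; 0 0 0)], sign=-1
Σ_t [0,0]: t=0:+1/80640 = 1/80640
(3j)²=1/11 [(0 5 5; 0 -3 3)], sign=+1
⇒ 4πI² = 1/1
I = (-1)√(1/1/(4π)) = -0.28209479

-0.282095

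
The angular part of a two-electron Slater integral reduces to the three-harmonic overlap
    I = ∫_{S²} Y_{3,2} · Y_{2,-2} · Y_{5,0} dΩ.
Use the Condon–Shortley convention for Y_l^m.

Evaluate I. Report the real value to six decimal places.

m-sum 0 ✓  L=10 even ✓  1≤5≤5 ✓
Π(2lᵢ+1) = 7×5×11 = 385
triangle coeff Δ(3,2,5) = 1/2310
Σ_t [0,0]: t=0:+1/144 = 1/144
(3j)²=10/231 [(3 2 5; 0 0 0)], sign=-1
Σ_t [0,0]: t=0:+1/2880 = 1/2880
(3j)²=1/462 [(3 2 5; 2 -2 0)], sign=-1
⇒ 4πI² = 25/693
I = (+1)√(25/693/(4π)) = 0.05357948

0.053579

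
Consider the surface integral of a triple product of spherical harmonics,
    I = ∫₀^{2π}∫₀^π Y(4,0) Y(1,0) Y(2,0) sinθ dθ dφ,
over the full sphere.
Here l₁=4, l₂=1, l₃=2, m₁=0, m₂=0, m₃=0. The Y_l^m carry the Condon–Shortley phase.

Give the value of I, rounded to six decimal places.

0.000000

|4−1|≤2≤4+1 violated ⇒ I = 0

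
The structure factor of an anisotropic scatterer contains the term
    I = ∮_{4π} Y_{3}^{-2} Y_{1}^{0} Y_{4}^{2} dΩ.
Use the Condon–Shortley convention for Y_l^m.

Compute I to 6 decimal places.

0.213244

Rules hold: Σm=0, L=8 even, 2≤4≤4.
N = 7·3·9 = 189
Δ = 0!·6!·2!/9! = 1/252
Racah Σ t=0..0: t=0:+1/36 = 1/36
⇒ 3j(3 1 4; 0 0 0)² = 4/63, sgn +1
Racah Σ t=0..0: t=0:+1/120 = 1/120
⇒ 3j(3 1 4; -2 0 2)² = 1/21, sgn +1
4πI² = N·(3j₀)²·(3jₘ)² = 4/7
I = +1·√(0.571429/4π) = 0.21324362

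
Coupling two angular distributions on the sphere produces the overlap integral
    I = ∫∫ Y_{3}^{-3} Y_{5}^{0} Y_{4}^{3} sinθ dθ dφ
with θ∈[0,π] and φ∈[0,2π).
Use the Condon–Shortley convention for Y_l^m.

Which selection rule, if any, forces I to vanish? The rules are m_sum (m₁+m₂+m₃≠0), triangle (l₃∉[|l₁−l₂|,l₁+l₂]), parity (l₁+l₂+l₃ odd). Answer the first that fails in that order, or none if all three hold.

none

azimuthal sum: -3 + 0 + 3 = 0  ✓
2 ≤ 4 ≤ 8 (triangle on l)  ✓
L = 3 + 5 + 4 = 12 (even)  ✓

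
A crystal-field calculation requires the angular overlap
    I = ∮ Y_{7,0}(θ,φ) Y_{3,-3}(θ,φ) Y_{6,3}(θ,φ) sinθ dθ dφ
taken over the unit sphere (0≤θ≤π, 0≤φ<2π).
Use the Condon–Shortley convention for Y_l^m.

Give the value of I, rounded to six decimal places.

m-sum 0 ✓  L=16 even ✓  4≤6≤10 ✓
Π(2lᵢ+1) = 15×7×13 = 1365
triangle coeff Δ(7,3,6) = 1/2042040
Σ_t [1,3]: t=1:−1/207360 t=2:+1/57600 t=3:−1/207360 = 1/129600
(3j)²=168/12155 [(7 3 6; 0 0 0)], sign=+1
Σ_t [0,0]: t=0:+1/1451520 = 1/1451520
(3j)²=45/4862 [(7 3 6; 0 -3 3)], sign=-1
⇒ 4πI² = 79380/454597
I = (-1)√(79380/454597/(4π)) = -0.11787924

-0.117879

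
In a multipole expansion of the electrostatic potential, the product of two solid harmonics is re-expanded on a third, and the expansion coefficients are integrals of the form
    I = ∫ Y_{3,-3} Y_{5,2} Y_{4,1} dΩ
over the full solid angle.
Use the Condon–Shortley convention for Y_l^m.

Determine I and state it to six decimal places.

m-sum 0 ✓  L=12 even ✓  2≤4≤8 ✓
Π(2lᵢ+1) = 7×11×9 = 693
triangle coeff Δ(3,5,4) = 1/180180
Σ_t [1,3]: t=1:−1/576 t=2:+1/144 t=3:−1/576 = 1/288
(3j)²=20/1001 [(3 5 4; 0 0 0)], sign=+1
Σ_t [4,4]: t=4:+1/1728 = 1/1728
(3j)²=25/858 [(3 5 4; -3 2 1)], sign=-1
⇒ 4πI² = 750/1859
I = (-1)√(750/1859/(4π)) = -0.17917854

-0.179179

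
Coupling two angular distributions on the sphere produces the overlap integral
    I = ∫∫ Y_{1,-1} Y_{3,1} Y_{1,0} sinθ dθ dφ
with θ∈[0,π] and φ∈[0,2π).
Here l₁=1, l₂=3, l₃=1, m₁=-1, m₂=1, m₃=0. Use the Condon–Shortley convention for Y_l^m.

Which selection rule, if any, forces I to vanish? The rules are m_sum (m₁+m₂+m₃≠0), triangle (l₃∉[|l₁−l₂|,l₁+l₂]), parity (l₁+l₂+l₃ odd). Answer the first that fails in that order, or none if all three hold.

Σmᵢ = 0  ✓
l₃∈[|l₁−l₂|,l₁+l₂]=[2,4], have l₃=1  ✗
Σlᵢ = 5 ⇒ odd

triangle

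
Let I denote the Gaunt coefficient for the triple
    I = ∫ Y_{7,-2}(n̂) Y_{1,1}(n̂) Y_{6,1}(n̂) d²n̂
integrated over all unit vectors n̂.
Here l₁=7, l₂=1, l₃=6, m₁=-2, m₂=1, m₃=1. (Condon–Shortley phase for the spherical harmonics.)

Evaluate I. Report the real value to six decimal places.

0.209937

Rules hold: Σm=0, L=14 even, 6≤6≤8.
N = 15·3·13 = 585
Δ = 2!·12!·0!/15! = 1/1365
Racah Σ t=1..1: t=1:−1/518400 = -1/518400
⇒ 3j(7 1 6; 0 0 0)² = 7/195, sgn -1
Racah Σ t=2..2: t=2:+1/1209600 = 1/1209600
⇒ 3j(7 1 6; -2 1 1)² = 12/455, sgn -1
4πI² = N·(3j₀)²·(3jₘ)² = 36/65
I = +1·√(0.553846/4π) = 0.20993732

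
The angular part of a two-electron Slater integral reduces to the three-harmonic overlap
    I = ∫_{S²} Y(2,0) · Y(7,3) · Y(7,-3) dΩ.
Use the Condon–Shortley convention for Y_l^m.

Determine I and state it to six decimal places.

-0.082772

m-sum 0 ✓  L=16 even ✓  5≤7≤9 ✓
Π(2lᵢ+1) = 5×15×15 = 1125
triangle coeff Δ(2,7,7) = 1/185640
Σ_t [0,2]: t=0:+1/2419200 t=1:−1/518400 t=2:+1/2419200 = -1/907200
(3j)²=56/3315 [(2 7 7; 0 0 0)], sign=+1
Σ_t [0,2]: t=0:+1/29030400 t=1:−1/2177280 t=2:+1/3870720 = -29/174182400
(3j)²=841/185640 [(2 7 7; 0 3 -3)], sign=-1
⇒ 4πI² = 4205/48841
I = (-1)√(4205/48841/(4π)) = -0.08277245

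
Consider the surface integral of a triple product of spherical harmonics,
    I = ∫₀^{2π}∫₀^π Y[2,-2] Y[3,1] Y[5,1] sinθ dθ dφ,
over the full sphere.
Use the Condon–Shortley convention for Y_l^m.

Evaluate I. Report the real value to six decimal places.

Checks pass: Σm=0; 10 even; l₃=5∈[1,5].
(2·2+1)(2·3+1)(2·5+1) = 385
Δ: 0! 4! 6! / 11! → 1/2310
sum: t=0:+1/144 = 1/144
3j²(2 3 5; 0 0 0) = Δ·Π!·Σ² = 10/231  (sign -1)
sum: t=0:+1/1152 = 1/1152
3j²(2 3 5; -2 1 1) = Δ·Π!·Σ² = 1/154  (sign +1)
combine: 4πI² = 385·10/231·1/154 = 25/231
take √, sign -1: I = -0.09280237

-0.092802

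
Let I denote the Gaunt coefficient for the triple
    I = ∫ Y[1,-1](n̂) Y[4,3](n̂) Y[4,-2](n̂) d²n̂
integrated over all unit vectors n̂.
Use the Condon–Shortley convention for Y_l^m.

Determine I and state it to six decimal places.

L=9 odd ⇒ parity kills the (l;000) factor ⇒ I = 0

0.000000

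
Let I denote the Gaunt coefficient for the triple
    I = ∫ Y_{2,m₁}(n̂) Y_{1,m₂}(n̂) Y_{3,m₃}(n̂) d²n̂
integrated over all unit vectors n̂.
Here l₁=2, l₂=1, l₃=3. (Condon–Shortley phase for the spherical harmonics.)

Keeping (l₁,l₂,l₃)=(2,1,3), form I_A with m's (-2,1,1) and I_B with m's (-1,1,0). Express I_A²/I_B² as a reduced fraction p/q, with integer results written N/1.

Same 2,1,3: normalisation and zero-m 3j drop out of the ratio.
A: Δ: 0! 4! 2! / 7! → 1/105; sum: t=0:+1/48 = 1/48; 3j²(2 1 3; -2 1 1) = Δ·Π!·Σ² = 1/105  (sign +1)
B: Δ: 0! 4! 2! / 7! → 1/105; sum: t=0:+1/12 = 1/12; 3j²(2 1 3; -1 1 0) = Δ·Π!·Σ² = 1/35  (sign -1)
I_A²/I_B² = (1/105)/(1/35) = 1/3

1/3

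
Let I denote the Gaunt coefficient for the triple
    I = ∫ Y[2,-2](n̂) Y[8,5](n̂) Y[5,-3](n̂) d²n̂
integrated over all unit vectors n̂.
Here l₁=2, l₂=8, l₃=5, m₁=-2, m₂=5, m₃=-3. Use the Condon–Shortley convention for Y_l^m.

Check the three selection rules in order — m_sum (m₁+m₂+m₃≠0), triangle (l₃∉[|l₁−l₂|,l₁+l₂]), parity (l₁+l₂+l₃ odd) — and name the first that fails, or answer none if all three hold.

triangle

Σmᵢ = 0  ✓
l₃∈[|l₁−l₂|,l₁+l₂]=[6,10], have l₃=5  ✗
Σlᵢ = 15 ⇒ odd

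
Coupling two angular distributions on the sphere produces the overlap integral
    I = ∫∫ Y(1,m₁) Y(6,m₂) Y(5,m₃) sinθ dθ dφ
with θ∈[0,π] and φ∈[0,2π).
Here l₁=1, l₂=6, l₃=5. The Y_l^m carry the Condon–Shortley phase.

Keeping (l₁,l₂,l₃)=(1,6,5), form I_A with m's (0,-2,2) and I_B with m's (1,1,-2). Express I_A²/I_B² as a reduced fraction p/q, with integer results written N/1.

16/5

Shared (l₁,l₂,l₃)=(1,6,5): N and (l;000)² cancel in I_A²/I_B².
A: Δ = 2!·0!·10!/13! = 1/858; Racah Σ t=1..1: t=1:−1/30240 = -1/30240; ⇒ 3j(1 6 5; 0 -2 2)² = 16/429, sgn +1
B: Δ = 2!·0!·10!/13! = 1/858; Racah Σ t=0..0: t=0:+1/60480 = 1/60480; ⇒ 3j(1 6 5; 1 1 -2)² = 5/429, sgn -1
I_A²/I_B² = (16/429)/(5/429) = 16/5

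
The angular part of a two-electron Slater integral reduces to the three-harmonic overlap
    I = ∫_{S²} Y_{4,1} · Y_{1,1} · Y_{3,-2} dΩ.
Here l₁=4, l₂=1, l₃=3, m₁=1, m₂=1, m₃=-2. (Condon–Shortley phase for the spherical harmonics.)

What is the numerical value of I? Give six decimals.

-0.106622

Rules hold: Σm=0, L=8 even, 3≤3≤5.
N = 9·3·7 = 189
Δ = 2!·6!·0!/9! = 1/252
Racah Σ t=1..1: t=1:−1/36 = -1/36
⇒ 3j(4 1 3; 0 0 0)² = 4/63, sgn +1
Racah Σ t=2..2: t=2:+1/240 = 1/240
⇒ 3j(4 1 3; 1 1 -2)² = 1/84, sgn -1
4πI² = N·(3j₀)²·(3jₘ)² = 1/7
I = -1·√(0.142857/4π) = -0.10662181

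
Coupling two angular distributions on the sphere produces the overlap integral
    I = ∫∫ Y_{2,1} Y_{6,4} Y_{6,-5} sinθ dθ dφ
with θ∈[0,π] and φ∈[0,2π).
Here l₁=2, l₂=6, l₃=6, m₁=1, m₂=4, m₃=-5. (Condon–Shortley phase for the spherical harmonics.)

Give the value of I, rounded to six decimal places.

-0.197649

m-sum 0 ✓  L=14 even ✓  4≤6≤8 ✓
Π(2lᵢ+1) = 5×13×13 = 845
triangle coeff Δ(2,6,6) = 1/90090
Σ_t [0,2]: t=0:+1/69120 t=1:−1/14400 t=2:+1/69120 = -7/172800
(3j)²=14/715 [(2 6 6; 0 0 0)], sign=-1
Σ_t [0,1]: t=0:+1/7257600 t=1:−1/725760 = -1/806400
(3j)²=27/910 [(2 6 6; 1 4 -5)], sign=+1
⇒ 4πI² = 27/55
I = (-1)√(27/55/(4π)) = -0.19764945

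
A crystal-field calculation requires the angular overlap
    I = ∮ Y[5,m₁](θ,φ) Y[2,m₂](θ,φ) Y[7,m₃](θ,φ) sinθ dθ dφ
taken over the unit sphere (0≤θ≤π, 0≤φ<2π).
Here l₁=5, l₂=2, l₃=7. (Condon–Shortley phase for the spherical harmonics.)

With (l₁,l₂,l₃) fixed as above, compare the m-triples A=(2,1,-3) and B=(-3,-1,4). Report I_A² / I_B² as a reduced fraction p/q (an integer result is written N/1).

32/33

Same 5,2,7: normalisation and zero-m 3j drop out of the ratio.
A: Δ: 0! 10! 4! / 15! → 1/15015; sum: t=0:+1/181440 = 1/181440; 3j²(5 2 7; 2 1 -3) = Δ·Π!·Σ² = 32/1001  (sign +1)
B: Δ: 0! 10! 4! / 15! → 1/15015; sum: t=0:+1/483840 = 1/483840; 3j²(5 2 7; -3 -1 4) = Δ·Π!·Σ² = 3/91  (sign -1)
I_A²/I_B² = (32/1001)/(3/91) = 32/33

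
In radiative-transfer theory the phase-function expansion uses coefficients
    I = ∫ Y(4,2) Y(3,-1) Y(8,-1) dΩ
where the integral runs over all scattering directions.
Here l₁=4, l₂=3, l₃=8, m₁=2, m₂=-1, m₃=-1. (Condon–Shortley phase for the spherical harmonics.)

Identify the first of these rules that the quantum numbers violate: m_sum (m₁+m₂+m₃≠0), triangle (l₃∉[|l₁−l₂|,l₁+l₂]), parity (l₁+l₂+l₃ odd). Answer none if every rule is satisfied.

triangle

azimuthal sum: 2 − 1 − 1 = 0  ✓
1 ≤ 8 ≤ 7 (triangle on l)  ✗
L = 4 + 3 + 8 = 15 (odd)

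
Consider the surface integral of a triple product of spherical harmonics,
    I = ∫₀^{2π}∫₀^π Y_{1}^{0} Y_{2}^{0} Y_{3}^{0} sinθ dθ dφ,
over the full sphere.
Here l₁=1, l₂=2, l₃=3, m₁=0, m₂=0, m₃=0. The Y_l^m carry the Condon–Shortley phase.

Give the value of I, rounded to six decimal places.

Checks pass: Σm=0; 6 even; l₃=3∈[1,3].
(2·1+1)(2·2+1)(2·3+1) = 105
Δ: 0! 2! 4! / 7! → 1/105
sum: t=0:+1/4 = 1/4
3j²(1 2 3; 0 0 0) = Δ·Π!·Σ² = 3/35  (sign -1)
(m-triple is (0,0,0) — same symbol as above.)
combine: 4πI² = 105·3/35·3/35 = 27/35
take √, sign +1: I = 0.24776670

0.247767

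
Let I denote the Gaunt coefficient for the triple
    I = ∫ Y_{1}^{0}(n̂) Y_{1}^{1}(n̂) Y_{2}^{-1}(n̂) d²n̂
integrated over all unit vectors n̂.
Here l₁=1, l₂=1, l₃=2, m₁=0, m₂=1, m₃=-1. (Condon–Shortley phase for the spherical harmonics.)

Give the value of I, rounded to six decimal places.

-0.218510

m-sum 0 ✓  L=4 even ✓  0≤2≤2 ✓
Π(2lᵢ+1) = 3×3×5 = 45
triangle coeff Δ(1,1,2) = 1/30
Σ_t [0,0]: t=0:+1/1 = 1/1
(3j)²=2/15 [(1 1 2; 0 0 0)], sign=+1
Σ_t [0,0]: t=0:+1/2 = 1/2
(3j)²=1/10 [(1 1 2; 0 1 -1)], sign=-1
⇒ 4πI² = 3/5
I = (-1)√(3/5/(4π)) = -0.21850969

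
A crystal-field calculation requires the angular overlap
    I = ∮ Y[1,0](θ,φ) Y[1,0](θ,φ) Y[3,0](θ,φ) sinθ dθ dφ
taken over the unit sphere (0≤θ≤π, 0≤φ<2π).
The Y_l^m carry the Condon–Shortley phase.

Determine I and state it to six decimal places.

0.000000

|1−1|≤3≤1+1 violated ⇒ I = 0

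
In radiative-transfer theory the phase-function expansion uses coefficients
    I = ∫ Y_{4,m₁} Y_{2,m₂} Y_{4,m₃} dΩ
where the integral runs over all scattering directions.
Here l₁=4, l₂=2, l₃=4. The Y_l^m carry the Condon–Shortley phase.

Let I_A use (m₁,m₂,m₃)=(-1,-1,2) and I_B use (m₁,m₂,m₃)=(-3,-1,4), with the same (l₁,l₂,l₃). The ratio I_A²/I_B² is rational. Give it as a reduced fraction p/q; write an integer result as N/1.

81/196

l's match ⇒ only the (l;m) 3-j factors differ between A and B.
A: triangle coeff Δ(4,2,4) = 1/13860; Σ_t [0,1]: t=0:+1/240 t=1:−1/96 = -1/160; (3j)²=27/1540 [(4 2 4; -1 -1 2)], sign=-1
B: triangle coeff Δ(4,2,4) = 1/13860; Σ_t [1,1]: t=1:−1/1440 = -1/1440; (3j)²=7/165 [(4 2 4; -3 -1 4)], sign=-1
I_A²/I_B² = (27/1540)/(7/165) = 81/196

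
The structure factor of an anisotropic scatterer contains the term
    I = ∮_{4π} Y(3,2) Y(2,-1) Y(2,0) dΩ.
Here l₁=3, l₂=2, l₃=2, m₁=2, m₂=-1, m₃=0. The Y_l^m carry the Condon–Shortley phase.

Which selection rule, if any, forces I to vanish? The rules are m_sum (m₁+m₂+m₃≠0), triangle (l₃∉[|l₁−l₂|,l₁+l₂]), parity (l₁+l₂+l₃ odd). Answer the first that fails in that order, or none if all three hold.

m_sum

azimuthal sum: 2 − 1 + 0 = 1  ✗
1 ≤ 2 ≤ 5 (triangle on l)
L = 3 + 2 + 2 = 7 (odd)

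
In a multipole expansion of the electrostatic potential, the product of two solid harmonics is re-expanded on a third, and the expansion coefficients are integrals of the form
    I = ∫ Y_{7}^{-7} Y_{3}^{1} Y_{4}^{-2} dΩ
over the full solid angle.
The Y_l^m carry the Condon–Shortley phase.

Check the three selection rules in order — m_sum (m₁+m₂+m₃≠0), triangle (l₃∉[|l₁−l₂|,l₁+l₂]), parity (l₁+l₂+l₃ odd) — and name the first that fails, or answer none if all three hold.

Σmᵢ = -8  ✗
l₃∈[|l₁−l₂|,l₁+l₂]=[4,10], have l₃=4
Σlᵢ = 14 ⇒ even

m_sum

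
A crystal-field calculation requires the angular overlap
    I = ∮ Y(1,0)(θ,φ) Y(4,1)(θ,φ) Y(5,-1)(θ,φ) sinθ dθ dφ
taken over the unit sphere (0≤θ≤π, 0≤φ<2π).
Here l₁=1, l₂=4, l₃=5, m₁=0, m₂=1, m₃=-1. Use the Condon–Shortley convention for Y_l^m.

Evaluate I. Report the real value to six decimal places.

Rules hold: Σm=0, L=10 even, 3≤5≤5.
N = 3·9·11 = 297
Δ = 0!·2!·8!/11! = 1/495
Racah Σ t=0..0: t=0:+1/576 = 1/576
⇒ 3j(1 4 5; 0 0 0)² = 5/99, sgn -1
Racah Σ t=0..0: t=0:+1/720 = 1/720
⇒ 3j(1 4 5; 0 1 -1)² = 8/165, sgn +1
4πI² = N·(3j₀)²·(3jₘ)² = 8/11
I = -1·√(0.727273/4π) = -0.24057125

-0.240571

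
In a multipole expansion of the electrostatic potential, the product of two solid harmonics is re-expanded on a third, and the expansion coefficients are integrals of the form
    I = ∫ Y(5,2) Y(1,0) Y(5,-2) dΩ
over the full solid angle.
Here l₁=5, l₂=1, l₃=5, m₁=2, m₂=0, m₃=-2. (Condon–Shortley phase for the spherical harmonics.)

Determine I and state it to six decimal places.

l₁+l₂+l₃=11 is odd: 3j(l;000)=0 ⇒ I=0

0.000000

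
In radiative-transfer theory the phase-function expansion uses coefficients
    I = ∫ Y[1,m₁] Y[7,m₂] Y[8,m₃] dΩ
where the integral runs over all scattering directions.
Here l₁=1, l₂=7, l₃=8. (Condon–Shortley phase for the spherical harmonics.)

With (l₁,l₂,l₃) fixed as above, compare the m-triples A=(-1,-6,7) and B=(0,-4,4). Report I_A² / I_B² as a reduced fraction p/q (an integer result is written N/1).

Shared (l₁,l₂,l₃)=(1,7,8): N and (l;000)² cancel in I_A²/I_B².
A: Δ = 0!·2!·14!/17! = 1/2040; Racah Σ t=0..0: t=0:+1/12454041600 = 1/12454041600; ⇒ 3j(1 7 8; -1 -6 7)² = 7/136, sgn -1
B: Δ = 0!·2!·14!/17! = 1/2040; Racah Σ t=0..0: t=0:+1/239500800 = 1/239500800; ⇒ 3j(1 7 8; 0 -4 4)² = 2/85, sgn +1
I_A²/I_B² = (7/136)/(2/85) = 35/16

35/16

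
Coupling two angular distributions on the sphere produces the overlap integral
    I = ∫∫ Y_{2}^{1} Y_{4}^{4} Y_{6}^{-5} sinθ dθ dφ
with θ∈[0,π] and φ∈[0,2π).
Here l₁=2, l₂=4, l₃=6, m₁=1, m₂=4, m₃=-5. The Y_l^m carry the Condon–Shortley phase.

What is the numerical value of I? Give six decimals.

m-sum 0 ✓  L=12 even ✓  2≤6≤6 ✓
Π(2lᵢ+1) = 5×9×13 = 585
triangle coeff Δ(2,4,6) = 1/6435
Σ_t [0,0]: t=0:+1/2304 = 1/2304
(3j)²=5/143 [(2 4 6; 0 0 0)], sign=+1
Σ_t [0,0]: t=0:+1/241920 = 1/241920
(3j)²=1/39 [(2 4 6; 1 4 -5)], sign=-1
⇒ 4πI² = 75/143
I = (-1)√(75/143/(4π)) = -0.20429497

-0.204295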